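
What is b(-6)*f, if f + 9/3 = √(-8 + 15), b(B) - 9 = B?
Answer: -9 + 3*√7 ≈ -1.0627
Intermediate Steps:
b(B) = 9 + B
f = -3 + √7 (f = -3 + √(-8 + 15) = -3 + √7 ≈ -0.35425)
b(-6)*f = (9 - 6)*(-3 + √7) = 3*(-3 + √7) = -9 + 3*√7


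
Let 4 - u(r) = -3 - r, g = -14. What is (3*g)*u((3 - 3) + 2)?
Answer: -378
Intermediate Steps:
u(r) = 7 + r (u(r) = 4 - (-3 - r) = 4 + (3 + r) = 7 + r)
(3*g)*u((3 - 3) + 2) = (3*(-14))*(7 + ((3 - 3) + 2)) = -42*(7 + (0 + 2)) = -42*(7 + 2) = -42*9 = -378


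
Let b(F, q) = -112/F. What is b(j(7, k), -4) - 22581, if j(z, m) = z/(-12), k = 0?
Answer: -22389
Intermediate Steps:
j(z, m) = -z/12 (j(z, m) = z*(-1/12) = -z/12)
b(j(7, k), -4) - 22581 = -112/((-1/12*7)) - 22581 = -112/(-7/12) - 22581 = -112*(-12/7) - 22581 = 192 - 22581 = -22389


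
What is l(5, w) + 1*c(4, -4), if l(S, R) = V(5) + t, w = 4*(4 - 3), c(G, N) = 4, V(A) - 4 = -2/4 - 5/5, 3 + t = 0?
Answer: 7/2 ≈ 3.5000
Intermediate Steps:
t = -3 (t = -3 + 0 = -3)
V(A) = 5/2 (V(A) = 4 + (-2/4 - 5/5) = 4 + (-2*¼ - 5*⅕) = 4 + (-½ - 1) = 4 - 3/2 = 5/2)
w = 4 (w = 4*1 = 4)
l(S, R) = -½ (l(S, R) = 5/2 - 3 = -½)
l(5, w) + 1*c(4, -4) = -½ + 1*4 = -½ + 4 = 7/2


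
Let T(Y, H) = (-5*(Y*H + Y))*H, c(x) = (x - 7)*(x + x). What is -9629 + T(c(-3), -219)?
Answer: -14332229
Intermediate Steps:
c(x) = 2*x*(-7 + x) (c(x) = (-7 + x)*(2*x) = 2*x*(-7 + x))
T(Y, H) = H*(-5*Y - 5*H*Y) (T(Y, H) = (-5*(H*Y + Y))*H = (-5*(Y + H*Y))*H = (-5*Y - 5*H*Y)*H = H*(-5*Y - 5*H*Y))
-9629 + T(c(-3), -219) = -9629 - 5*(-219)*2*(-3)*(-7 - 3)*(1 - 219) = -9629 - 5*(-219)*2*(-3)*(-10)*(-218) = -9629 - 5*(-219)*60*(-218) = -9629 - 14322600 = -14332229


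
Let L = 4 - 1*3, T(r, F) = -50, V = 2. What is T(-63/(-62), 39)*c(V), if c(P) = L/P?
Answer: -25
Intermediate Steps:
L = 1 (L = 4 - 3 = 1)
c(P) = 1/P
T(-63/(-62), 39)*c(V) = -50/2 = -50*½ = -25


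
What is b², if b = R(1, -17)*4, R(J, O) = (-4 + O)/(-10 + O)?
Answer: 784/81 ≈ 9.6790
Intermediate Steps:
R(J, O) = (-4 + O)/(-10 + O)
b = 28/9 (b = ((-4 - 17)/(-10 - 17))*4 = (-21/(-27))*4 = -1/27*(-21)*4 = (7/9)*4 = 28/9 ≈ 3.1111)
b² = (28/9)² = 784/81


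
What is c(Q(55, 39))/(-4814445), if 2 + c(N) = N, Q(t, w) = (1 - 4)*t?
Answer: 167/4814445 ≈ 3.4687e-5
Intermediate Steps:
Q(t, w) = -3*t
c(N) = -2 + N
c(Q(55, 39))/(-4814445) = (-2 - 3*55)/(-4814445) = (-2 - 165)*(-1/4814445) = -167*(-1/4814445) = 167/4814445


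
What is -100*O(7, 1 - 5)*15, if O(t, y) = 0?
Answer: 0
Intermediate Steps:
-100*O(7, 1 - 5)*15 = -100*0*15 = 0*15 = 0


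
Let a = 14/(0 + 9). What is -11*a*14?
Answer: -2156/9 ≈ -239.56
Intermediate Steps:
a = 14/9 ≈ 1.5556
-11*a*14 = -11*14/9*14 = -154/9*14 = -2156/9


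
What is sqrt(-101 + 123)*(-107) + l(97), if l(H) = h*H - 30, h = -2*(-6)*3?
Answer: 3462 - 107*sqrt(22) ≈ 2960.1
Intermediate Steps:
h = 36 (h = 12*3 = 36)
l(H) = -30 + 36*H (l(H) = 36*H - 30 = -30 + 36*H)
sqrt(-101 + 123)*(-107) + l(97) = sqrt(-101 + 123)*(-107) + (-30 + 36*97) = sqrt(22)*(-107) + (-30 + 3492) = -107*sqrt(22) + 3462 = 3462 - 107*sqrt(22)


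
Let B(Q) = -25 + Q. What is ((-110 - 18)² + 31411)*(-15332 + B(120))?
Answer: -728252415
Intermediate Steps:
((-110 - 18)² + 31411)*(-15332 + B(120)) = ((-110 - 18)² + 31411)*(-15332 + (-25 + 120)) = ((-128)² + 31411)*(-15332 + 95) = (16384 + 31411)*(-15237) = 47795*(-15237) = -728252415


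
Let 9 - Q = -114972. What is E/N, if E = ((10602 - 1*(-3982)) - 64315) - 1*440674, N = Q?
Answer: -490405/114981 ≈ -4.2651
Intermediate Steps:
Q = 114981 (Q = 9 - 1*(-114972) = 9 + 114972 = 114981)
N = 114981
E = -490405 (E = ((10602 + 3982) - 64315) - 440674 = (14584 - 64315) - 440674 = -49731 - 440674 = -490405)
E/N = -490405/114981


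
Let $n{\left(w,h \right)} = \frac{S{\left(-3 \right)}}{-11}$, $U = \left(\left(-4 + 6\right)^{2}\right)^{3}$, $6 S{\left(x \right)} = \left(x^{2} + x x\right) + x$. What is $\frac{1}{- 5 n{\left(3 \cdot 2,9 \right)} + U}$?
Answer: $\frac{22}{1433} \approx 0.015352$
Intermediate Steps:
$S{\left(x \right)} = \frac{x^{2}}{3} + \frac{x}{6}$ ($S{\left(x \right)} = \frac{\left(x^{2} + x x\right) + x}{6} = \frac{\left(x^{2} + x^{2}\right) + x}{6} = \frac{2 x^{2} + x}{6} = \frac{x + 2 x^{2}}{6} = \frac{x^{2}}{3} + \frac{x}{6}$)
$U = 64$ ($U = \left(2^{2}\right)^{3} = 4^{3} = 64$)
$n{\left(w,h \right)} = - \frac{5}{22}$ ($n{\left(w,h \right)} = \frac{\frac{1}{6} \left(-3\right) \left(1 + 2 \left(-3\right)\right)}{-11} = \frac{1}{6} \left(-3\right) \left(1 - 6\right) \left(- \frac{1}{11}\right) = \frac{1}{6} \left(-3\right) \left(-5\right) \left(- \frac{1}{11}\right) = \frac{5}{2} \left(- \frac{1}{11}\right) = - \frac{5}{22}$)
$\frac{1}{- 5 n{\left(3 \cdot 2,9 \right)} + U} = \frac{1}{\left(-5\right) \left(- \frac{5}{22}\right) + 64} = \frac{1}{\frac{25}{22} + 64} = \frac{1}{\frac{1433}{22}} = \frac{22}{1433}$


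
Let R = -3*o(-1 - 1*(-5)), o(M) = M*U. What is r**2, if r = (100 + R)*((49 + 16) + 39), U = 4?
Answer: 29246464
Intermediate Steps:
o(M) = 4*M (o(M) = M*4 = 4*M)
R = -48 (R = -12*(-1 - 1*(-5)) = -12*(-1 + 5) = -12*4 = -3*16 = -48)
r = 5408 (r = (100 - 48)*((49 + 16) + 39) = 52*(65 + 39) = 52*104 = 5408)
r**2 = 5408**2 = 29246464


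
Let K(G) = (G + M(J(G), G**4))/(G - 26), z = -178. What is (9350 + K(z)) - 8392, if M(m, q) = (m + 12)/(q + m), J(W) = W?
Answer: 98184060686873/102395319156 ≈ 958.87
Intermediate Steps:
M(m, q) = (12 + m)/(m + q)
K(G) = (G + (12 + G)/(G + G**4))/(-26 + G) (K(G) = (G + (12 + G)/(G + G**4))/(G - 26) = (G + (12 + G)/(G + G**4))/(-26 + G))
(9350 + K(z)) - 8392 = (9350 + (-178 + (12 - 178)/(-178 + (-178)**4))/(-26 - 178)) - 8392 = (9350 + (-178 - 166/(-178 + 1003875856))/(-204)) - 8392 = (9350 - (-178 - 166/1003875678)/204) - 8392 = (9350 - (-178 + (1/1003875678)*(-166))/204) - 8392 = (9350 - (-178 - 83/501937839)/204) - 8392 = (9350 - 1/204*(-89344935425/501937839)) - 8392 = (9350 + 89344935425/102395319156) - 8392 = 957485579044025/102395319156 - 8392 = 98184060686873/102395319156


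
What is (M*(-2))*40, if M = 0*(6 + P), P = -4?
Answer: 0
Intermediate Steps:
M = 0 (M = 0*(6 - 4) = 0*2 = 0)
(M*(-2))*40 = (0*(-2))*40 = 0*40 = 0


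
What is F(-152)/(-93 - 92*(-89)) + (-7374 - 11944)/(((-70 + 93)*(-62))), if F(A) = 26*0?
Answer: 9659/713 ≈ 13.547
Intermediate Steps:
F(A) = 0
F(-152)/(-93 - 92*(-89)) + (-7374 - 11944)/(((-70 + 93)*(-62))) = 0/(-93 - 92*(-89)) + (-7374 - 11944)/(((-70 + 93)*(-62))) = 0/(-93 + 8188) - 19318/(23*(-62)) = 0/8095 - 19318/(-1426) = 0*(1/8095) - 19318*(-1/1426) = 0 + 9659/713 = 9659/713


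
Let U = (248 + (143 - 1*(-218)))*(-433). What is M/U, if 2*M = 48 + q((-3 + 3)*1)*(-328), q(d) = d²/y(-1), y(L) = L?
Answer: -8/87899 ≈ -9.1013e-5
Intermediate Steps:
q(d) = -d² (q(d) = d²/(-1) = d²*(-1) = -d²)
U = -263697 (U = (248 + (143 + 218))*(-433) = (248 + 361)*(-433) = 609*(-433) = -263697)
M = 24 (M = (48 - ((-3 + 3)*1)²*(-328))/2 = (48 - (0*1)²*(-328))/2 = (48 - 1*0²*(-328))/2 = (48 - 1*0*(-328))/2 = (48 + 0*(-328))/2 = (48 + 0)/2 = (½)*48 = 24)
M/U = 24/(-263697) = 24*(-1/263697) = -8/87899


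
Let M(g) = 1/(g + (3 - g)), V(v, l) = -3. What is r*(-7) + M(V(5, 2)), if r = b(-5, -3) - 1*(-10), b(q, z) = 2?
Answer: -251/3 ≈ -83.667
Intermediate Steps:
M(g) = ⅓ (M(g) = 1/3 = ⅓)
r = 12 (r = 2 - 1*(-10) = 2 + 10 = 12)
r*(-7) + M(V(5, 2)) = 12*(-7) + ⅓ = -84 + ⅓ = -251/3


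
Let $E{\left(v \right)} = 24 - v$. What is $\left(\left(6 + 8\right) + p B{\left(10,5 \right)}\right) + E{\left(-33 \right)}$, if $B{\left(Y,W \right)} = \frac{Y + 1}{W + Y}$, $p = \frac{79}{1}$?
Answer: $\frac{1934}{15} \approx 128.93$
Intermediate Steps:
$p = 79$ ($p = 79 \cdot 1 = 79$)
$B{\left(Y,W \right)} = \frac{1 + Y}{W + Y}$
$\left(\left(6 + 8\right) + p B{\left(10,5 \right)}\right) + E{\left(-33 \right)} = \left(\left(6 + 8\right) + 79 \frac{1 + 10}{5 + 10}\right) + \left(24 - -33\right) = \left(14 + 79 \cdot \frac{1}{15} \cdot 11\right) + \left(24 + 33\right) = \left(14 + 79 \cdot \frac{1}{15} \cdot 11\right) + 57 = \left(14 + 79 \cdot \frac{11}{15}\right) + 57 = \left(14 + \frac{869}{15}\right) + 57 = \frac{1079}{15} + 57 = \frac{1934}{15}$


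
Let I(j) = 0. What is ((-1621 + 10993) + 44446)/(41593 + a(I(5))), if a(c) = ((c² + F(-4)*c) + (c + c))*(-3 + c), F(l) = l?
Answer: 53818/41593 ≈ 1.2939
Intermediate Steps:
a(c) = (-3 + c)*(c² - 2*c) (a(c) = ((c² - 4*c) + (c + c))*(-3 + c) = ((c² - 4*c) + 2*c)*(-3 + c) = (c² - 2*c)*(-3 + c) = (-3 + c)*(c² - 2*c))
((-1621 + 10993) + 44446)/(41593 + a(I(5))) = ((-1621 + 10993) + 44446)/(41593 + 0*(6 + 0² - 5*0)) = (9372 + 44446)/(41593 + 0*(6 + 0 + 0)) = 53818/(41593 + 0*6) = 53818/(41593 + 0) = 53818/41593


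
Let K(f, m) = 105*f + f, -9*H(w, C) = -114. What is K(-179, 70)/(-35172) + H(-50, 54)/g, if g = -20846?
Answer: 98771623/183298878 ≈ 0.53886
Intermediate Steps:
H(w, C) = 38/3 (H(w, C) = -⅑*(-114) = 38/3)
K(f, m) = 106*f
K(-179, 70)/(-35172) + H(-50, 54)/g = (106*(-179))/(-35172) + (38/3)/(-20846) = -18974*(-1/35172) + (38/3)*(-1/20846) = 9487/17586 - 19/31269 = 98771623/183298878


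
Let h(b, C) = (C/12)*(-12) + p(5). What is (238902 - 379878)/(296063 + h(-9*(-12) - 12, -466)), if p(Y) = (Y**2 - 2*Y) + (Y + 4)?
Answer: -46992/98851 ≈ -0.47538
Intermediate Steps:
p(Y) = 4 + Y**2 - Y (p(Y) = (Y**2 - 2*Y) + (4 + Y) = 4 + Y**2 - Y)
h(b, C) = 24 - C (h(b, C) = (C/12)*(-12) + (4 + 5**2 - 1*5) = (C*(1/12))*(-12) + (4 + 25 - 5) = (C/12)*(-12) + 24 = -C + 24 = 24 - C)
(238902 - 379878)/(296063 + h(-9*(-12) - 12, -466)) = (238902 - 379878)/(296063 + (24 - 1*(-466))) = -140976/(296063 + (24 + 466)) = -140976/(296063 + 490) = -140976/296553 = -140976*1/296553 = -46992/98851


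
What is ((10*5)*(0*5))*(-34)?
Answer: 0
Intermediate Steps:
((10*5)*(0*5))*(-34) = (50*0)*(-34) = 0*(-34) = 0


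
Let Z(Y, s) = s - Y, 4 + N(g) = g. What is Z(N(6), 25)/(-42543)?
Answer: -23/42543 ≈ -0.00054063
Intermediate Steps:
N(g) = -4 + g
Z(N(6), 25)/(-42543) = (25 - (-4 + 6))/(-42543) = (25 - 1*2)*(-1/42543) = (25 - 2)*(-1/42543) = 23*(-1/42543) = -23/42543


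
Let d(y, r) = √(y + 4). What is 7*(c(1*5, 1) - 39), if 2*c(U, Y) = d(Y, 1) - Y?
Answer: -553/2 + 7*√5/2 ≈ -268.67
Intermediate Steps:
d(y, r) = √(4 + y)
c(U, Y) = √(4 + Y)/2 - Y/2 (c(U, Y) = (√(4 + Y) - Y)/2 = √(4 + Y)/2 - Y/2)
7*(c(1*5, 1) - 39) = 7*((√(4 + 1)/2 - ½*1) - 39) = 7*((√5/2 - ½) - 39) = 7*((-½ + √5/2) - 39) = 7*(-79/2 + √5/2) = -553/2 + 7*√5/2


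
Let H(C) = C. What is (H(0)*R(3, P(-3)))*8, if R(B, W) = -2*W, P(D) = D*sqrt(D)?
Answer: 0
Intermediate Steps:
P(D) = D**(3/2)
(H(0)*R(3, P(-3)))*8 = (0*(-(-6)*I*sqrt(3)))*8 = (0*(6*I*sqrt(3)))*8 = 0*8 = 0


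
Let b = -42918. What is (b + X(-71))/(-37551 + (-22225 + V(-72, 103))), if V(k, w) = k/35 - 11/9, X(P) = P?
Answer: 13541535/18830473 ≈ 0.71913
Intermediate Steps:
V(k, w) = -11/9 + k/35 (V(k, w) = k*(1/35) - 11*⅑ = k/35 - 11/9 = -11/9 + k/35)
(b + X(-71))/(-37551 + (-22225 + V(-72, 103))) = (-42918 - 71)/(-37551 + (-22225 + (-11/9 + (1/35)*(-72)))) = -42989/(-37551 + (-22225 + (-11/9 - 72/35))) = -42989/(-37551 + (-22225 - 1033/315)) = -42989/(-37551 - 7001908/315) = -42989/(-18830473/315) = -42989*(-315/18830473) = 13541535/18830473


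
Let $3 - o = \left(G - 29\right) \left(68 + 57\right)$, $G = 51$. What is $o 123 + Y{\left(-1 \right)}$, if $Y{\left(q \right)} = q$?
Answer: $-337882$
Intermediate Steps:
$o = -2747$ ($o = 3 - \left(51 - 29\right) \left(68 + 57\right) = 3 - 22 \cdot 125 = 3 - 2750 = -2747$)
$o 123 + Y{\left(-1 \right)} = \left(-2747\right) 123 - 1 = -337881 - 1 = -337882$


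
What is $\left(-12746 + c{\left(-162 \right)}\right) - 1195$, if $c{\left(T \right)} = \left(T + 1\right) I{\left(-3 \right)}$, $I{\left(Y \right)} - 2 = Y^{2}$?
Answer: $-15712$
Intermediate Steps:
$I{\left(Y \right)} = 2 + Y^{2}$
$c{\left(T \right)} = 11 + 11 T$ ($c{\left(T \right)} = \left(T + 1\right) \left(2 + \left(-3\right)^{2}\right) = \left(1 + T\right) \left(2 + 9\right) = \left(1 + T\right) 11 = 11 + 11 T$)
$\left(-12746 + c{\left(-162 \right)}\right) - 1195 = \left(-12746 + \left(11 + 11 \left(-162\right)\right)\right) - 1195 = \left(-12746 + \left(11 - 1782\right)\right) - 1195 = \left(-12746 - 1771\right) - 1195 = -14517 - 1195 = -15712$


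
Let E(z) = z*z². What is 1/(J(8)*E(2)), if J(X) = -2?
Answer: -1/16 ≈ -0.062500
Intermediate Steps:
E(z) = z³
1/(J(8)*E(2)) = 1/(-2*2³) = 1/(-2*8) = 1/(-16) = -1/16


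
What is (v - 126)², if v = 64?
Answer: 3844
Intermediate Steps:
(v - 126)² = (64 - 126)² = (-62)² = 3844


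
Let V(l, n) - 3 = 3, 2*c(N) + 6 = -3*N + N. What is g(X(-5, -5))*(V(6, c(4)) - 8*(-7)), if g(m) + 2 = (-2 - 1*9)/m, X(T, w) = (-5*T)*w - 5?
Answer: -7719/65 ≈ -118.75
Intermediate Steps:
c(N) = -3 - N (c(N) = -3 + (-3*N + N)/2 = -3 + (-2*N)/2 = -3 - N)
X(T, w) = -5 - 5*T*w (X(T, w) = -5*T*w - 5 = -5 - 5*T*w)
V(l, n) = 6 (V(l, n) = 3 + 3 = 6)
g(m) = -2 - 11/m (g(m) = -2 + (-2 - 1*9)/m = -2 + (-2 - 9)/m = -2 - 11/m)
g(X(-5, -5))*(V(6, c(4)) - 8*(-7)) = (-2 - 11/(-5 - 5*(-5)*(-5)))*(6 - 8*(-7)) = (-2 - 11/(-5 - 125))*(6 + 56) = (-2 - 11/(-130))*62 = (-2 - 11*(-1/130))*62 = (-2 + 11/130)*62 = -249/130*62 = -7719/65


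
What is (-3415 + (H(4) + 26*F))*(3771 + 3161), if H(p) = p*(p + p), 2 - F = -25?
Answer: -18584692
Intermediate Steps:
F = 27 (F = 2 - 1*(-25) = 2 + 25 = 27)
H(p) = 2*p² (H(p) = p*(2*p) = 2*p²)
(-3415 + (H(4) + 26*F))*(3771 + 3161) = (-3415 + (2*4² + 26*27))*(3771 + 3161) = (-3415 + (2*16 + 702))*6932 = (-3415 + (32 + 702))*6932 = (-3415 + 734)*6932 = -2681*6932 = -18584692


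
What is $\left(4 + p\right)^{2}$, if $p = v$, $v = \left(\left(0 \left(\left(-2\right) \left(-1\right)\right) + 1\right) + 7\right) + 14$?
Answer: $676$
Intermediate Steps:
$v = 22$ ($v = \left(\left(0 \cdot 2 + 1\right) + 7\right) + 14 = \left(\left(0 + 1\right) + 7\right) + 14 = \left(1 + 7\right) + 14 = 8 + 14 = 22$)
$p = 22$
$\left(4 + p\right)^{2} = \left(4 + 22\right)^{2} = 26^{2} = 676$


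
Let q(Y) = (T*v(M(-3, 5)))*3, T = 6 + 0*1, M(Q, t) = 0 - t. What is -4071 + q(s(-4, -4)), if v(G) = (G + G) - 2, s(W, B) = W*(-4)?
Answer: -4287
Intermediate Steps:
M(Q, t) = -t
s(W, B) = -4*W
v(G) = -2 + 2*G (v(G) = 2*G - 2 = -2 + 2*G)
T = 6 (T = 6 + 0 = 6)
q(Y) = -216 (q(Y) = (6*(-2 + 2*(-1*5)))*3 = (6*(-2 + 2*(-5)))*3 = (6*(-2 - 10))*3 = (6*(-12))*3 = -72*3 = -216)
-4071 + q(s(-4, -4)) = -4071 - 216 = -4287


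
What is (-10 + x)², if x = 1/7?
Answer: 4761/49 ≈ 97.163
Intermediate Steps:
x = ⅐ ≈ 0.14286
(-10 + x)² = (-10 + ⅐)² = (-69/7)² = 4761/49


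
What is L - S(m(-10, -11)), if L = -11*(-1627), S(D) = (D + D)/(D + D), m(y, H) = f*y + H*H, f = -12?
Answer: 17896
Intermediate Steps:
m(y, H) = H² - 12*y (m(y, H) = -12*y + H*H = -12*y + H² = H² - 12*y)
S(D) = 1 (S(D) = (2*D)/((2*D)) = (2*D)*(1/(2*D)) = 1)
L = 17897
L - S(m(-10, -11)) = 17897 - 1*1 = 17897 - 1 = 17896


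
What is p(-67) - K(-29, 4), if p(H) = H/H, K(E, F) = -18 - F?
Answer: 23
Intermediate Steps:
p(H) = 1
p(-67) - K(-29, 4) = 1 - (-18 - 1*4) = 1 - (-18 - 4) = 1 - 1*(-22) = 1 + 22 = 23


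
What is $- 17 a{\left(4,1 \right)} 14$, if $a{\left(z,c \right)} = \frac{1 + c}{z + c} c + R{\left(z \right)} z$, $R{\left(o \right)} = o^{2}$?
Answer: $- \frac{76636}{5} \approx -15327.0$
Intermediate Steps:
$a{\left(z,c \right)} = z^{3} + \frac{c \left(1 + c\right)}{c + z}$ ($a{\left(z,c \right)} = \frac{1 + c}{z + c} c + z^{2} z = \frac{1 + c}{c + z} c + z^{3} = \frac{c \left(1 + c\right)}{c + z} + z^{3} = z^{3} + \frac{c \left(1 + c\right)}{c + z}$)
$- 17 a{\left(4,1 \right)} 14 = - 17 \frac{1 + 1^{2} + 4^{4} + 1 \cdot 4^{3}}{1 + 4} \cdot 14 = - 17 \frac{1 + 1 + 256 + 1 \cdot 64}{5} \cdot 14 = - 17 \frac{1 + 1 + 256 + 64}{5} \cdot 14 = - 17 \cdot \frac{1}{5} \cdot 322 \cdot 14 = \left(-17\right) \frac{322}{5} \cdot 14 = \left(- \frac{5474}{5}\right) 14 = - \frac{76636}{5}$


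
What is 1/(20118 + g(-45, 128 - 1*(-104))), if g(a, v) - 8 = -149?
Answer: 1/19977 ≈ 5.0058e-5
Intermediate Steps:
g(a, v) = -141 (g(a, v) = 8 - 149 = -141)
1/(20118 + g(-45, 128 - 1*(-104))) = 1/(20118 - 141) = 1/19977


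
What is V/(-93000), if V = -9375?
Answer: 25/248 ≈ 0.10081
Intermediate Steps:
V/(-93000) = -9375/(-93000) = -9375*(-1/93000) = 25/248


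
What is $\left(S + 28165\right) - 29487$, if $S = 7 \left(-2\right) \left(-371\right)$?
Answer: $3872$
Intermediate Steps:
$S = 5194$ ($S = \left(-14\right) \left(-371\right) = 5194$)
$\left(S + 28165\right) - 29487 = \left(5194 + 28165\right) - 29487 = 33359 - 29487 = 3872$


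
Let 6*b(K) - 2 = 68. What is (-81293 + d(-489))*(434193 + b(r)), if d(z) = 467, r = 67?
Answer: -35095026388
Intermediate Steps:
b(K) = 35/3 (b(K) = ⅓ + (⅙)*68 = ⅓ + 34/3 = 35/3)
(-81293 + d(-489))*(434193 + b(r)) = (-81293 + 467)*(434193 + 35/3) = -80826*1302614/3 = -35095026388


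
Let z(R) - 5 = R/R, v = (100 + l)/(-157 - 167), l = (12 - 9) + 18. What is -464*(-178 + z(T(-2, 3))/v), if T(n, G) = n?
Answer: 10895648/121 ≈ 90047.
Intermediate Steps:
l = 21 (l = 3 + 18 = 21)
v = -121/324 (v = (100 + 21)/(-157 - 167) = 121/(-324) = 121*(-1/324) = -121/324 ≈ -0.37346)
z(R) = 6 (z(R) = 5 + R/R = 5 + 1 = 6)
-464*(-178 + z(T(-2, 3))/v) = -464*(-178 + 6/(-121/324)) = -464*(-178 + 6*(-324/121)) = -464*(-178 - 1944/121) = -464*(-23482/121) = 10895648/121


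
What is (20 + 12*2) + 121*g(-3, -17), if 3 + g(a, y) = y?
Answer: -2376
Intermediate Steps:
g(a, y) = -3 + y
(20 + 12*2) + 121*g(-3, -17) = (20 + 12*2) + 121*(-3 - 17) = (20 + 24) + 121*(-20) = 44 - 2420 = -2376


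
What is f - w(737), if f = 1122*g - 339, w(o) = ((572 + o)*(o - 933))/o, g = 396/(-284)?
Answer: -7398845/4757 ≈ -1555.4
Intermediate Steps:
g = -99/71 (g = 396*(-1/284) = -99/71 ≈ -1.3944)
w(o) = (-933 + o)*(572 + o)/o (w(o) = ((572 + o)*(-933 + o))/o = ((-933 + o)*(572 + o))/o = (-933 + o)*(572 + o)/o)
f = -135147/71 (f = 1122*(-99/71) - 339 = -111078/71 - 339 = -135147/71 ≈ -1903.5)
f - w(737) = -135147/71 - (-361 + 737 - 533676/737) = -135147/71 - (-361 + 737 - 533676*1/737) = -135147/71 - (-361 + 737 - 48516/67) = -135147/71 - 1*(-23324/67) = -135147/71 + 23324/67 = -7398845/4757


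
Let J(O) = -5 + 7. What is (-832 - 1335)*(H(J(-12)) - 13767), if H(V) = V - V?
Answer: 29833089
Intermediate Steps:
J(O) = 2
H(V) = 0
(-832 - 1335)*(H(J(-12)) - 13767) = (-832 - 1335)*(0 - 13767) = -2167*(-13767) = 29833089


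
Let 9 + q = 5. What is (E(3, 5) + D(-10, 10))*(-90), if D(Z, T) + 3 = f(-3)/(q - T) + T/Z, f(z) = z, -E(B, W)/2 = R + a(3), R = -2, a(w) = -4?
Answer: -5175/7 ≈ -739.29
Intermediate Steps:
q = -4 (q = -9 + 5 = -4)
E(B, W) = 12 (E(B, W) = -2*(-2 - 4) = -2*(-6) = 12)
D(Z, T) = -3 - 3/(-4 - T) + T/Z (D(Z, T) = -3 + (-3/(-4 - T) + T/Z) = -3 - 3/(-4 - T) + T/Z)
(E(3, 5) + D(-10, 10))*(-90) = (12 + (10² - 9*(-10) + 4*10 - 3*10*(-10))/((-10)*(4 + 10)))*(-90) = (12 - ⅒*(100 + 90 + 40 + 300)/14)*(-90) = (12 - ⅒*1/14*530)*(-90) = (12 - 53/14)*(-90) = (115/14)*(-90) = -5175/7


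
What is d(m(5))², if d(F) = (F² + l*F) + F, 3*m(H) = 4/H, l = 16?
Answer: 1073296/50625 ≈ 21.201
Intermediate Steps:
m(H) = 4/(3*H) (m(H) = (4/H)/3 = 4/(3*H))
d(F) = F² + 17*F (d(F) = (F² + 16*F) + F = F² + 17*F)
d(m(5))² = (((4/3)/5)*(17 + (4/3)/5))² = (((4/3)*(⅕))*(17 + (4/3)*(⅕)))² = (4*(17 + 4/15)/15)² = ((4/15)*(259/15))² = (1036/225)² = 1073296/50625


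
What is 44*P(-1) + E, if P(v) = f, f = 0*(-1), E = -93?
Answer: -93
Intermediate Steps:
f = 0
P(v) = 0
44*P(-1) + E = 44*0 - 93 = 0 - 93 = -93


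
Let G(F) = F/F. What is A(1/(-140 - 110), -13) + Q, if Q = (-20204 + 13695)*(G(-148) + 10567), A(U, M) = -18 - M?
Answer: -68787117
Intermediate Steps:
G(F) = 1
Q = -68787112 (Q = (-20204 + 13695)*(1 + 10567) = -6509*10568 = -68787112)
A(1/(-140 - 110), -13) + Q = (-18 - 1*(-13)) - 68787112 = (-18 + 13) - 68787112 = -5 - 68787112 = -68787117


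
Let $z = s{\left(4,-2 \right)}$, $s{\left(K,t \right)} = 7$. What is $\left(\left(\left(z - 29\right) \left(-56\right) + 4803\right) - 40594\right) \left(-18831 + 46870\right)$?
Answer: $-968999801$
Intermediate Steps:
$z = 7$
$\left(\left(\left(z - 29\right) \left(-56\right) + 4803\right) - 40594\right) \left(-18831 + 46870\right) = \left(\left(\left(7 - 29\right) \left(-56\right) + 4803\right) - 40594\right) \left(-18831 + 46870\right) = \left(\left(\left(-22\right) \left(-56\right) + 4803\right) - 40594\right) 28039 = \left(\left(1232 + 4803\right) - 40594\right) 28039 = \left(6035 - 40594\right) 28039 = \left(-34559\right) 28039 = -968999801$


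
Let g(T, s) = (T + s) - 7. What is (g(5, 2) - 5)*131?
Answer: -655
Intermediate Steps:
g(T, s) = -7 + T + s
(g(5, 2) - 5)*131 = ((-7 + 5 + 2) - 5)*131 = (0 - 5)*131 = -5*131 = -655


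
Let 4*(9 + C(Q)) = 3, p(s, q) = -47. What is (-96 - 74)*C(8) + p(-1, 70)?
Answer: 2711/2 ≈ 1355.5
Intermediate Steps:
C(Q) = -33/4 (C(Q) = -9 + (¼)*3 = -9 + ¾ = -33/4)
(-96 - 74)*C(8) + p(-1, 70) = (-96 - 74)*(-33/4) - 47 = -170*(-33/4) - 47 = 2805/2 - 47 = 2711/2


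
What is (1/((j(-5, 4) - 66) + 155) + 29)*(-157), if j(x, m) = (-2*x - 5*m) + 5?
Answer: -382609/84 ≈ -4554.9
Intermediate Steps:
j(x, m) = 5 - 5*m - 2*x (j(x, m) = (-5*m - 2*x) + 5 = 5 - 5*m - 2*x)
(1/((j(-5, 4) - 66) + 155) + 29)*(-157) = (1/(((5 - 5*4 - 2*(-5)) - 66) + 155) + 29)*(-157) = (1/(((5 - 20 + 10) - 66) + 155) + 29)*(-157) = (1/((-5 - 66) + 155) + 29)*(-157) = (1/(-71 + 155) + 29)*(-157) = (1/84 + 29)*(-157) = (2437/84)*(-157) = -382609/84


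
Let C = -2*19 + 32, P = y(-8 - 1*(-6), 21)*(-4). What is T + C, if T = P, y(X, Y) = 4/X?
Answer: 2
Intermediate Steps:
P = 8 (P = (4/(-8 - 1*(-6)))*(-4) = (4/(-8 + 6))*(-4) = (4/(-2))*(-4) = (4*(-½))*(-4) = -2*(-4) = 8)
T = 8
C = -6 (C = -38 + 32 = -6)
T + C = 8 - 6 = 2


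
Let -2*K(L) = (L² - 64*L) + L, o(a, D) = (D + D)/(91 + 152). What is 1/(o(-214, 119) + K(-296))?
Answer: -243/12910838 ≈ -1.8821e-5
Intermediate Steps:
o(a, D) = 2*D/243 (o(a, D) = (2*D)/243 = (2*D)*(1/243) = 2*D/243)
K(L) = -L²/2 + 63*L/2 (K(L) = -((L² - 64*L) + L)/2 = -(L² - 63*L)/2 = -L²/2 + 63*L/2)
1/(o(-214, 119) + K(-296)) = 1/((2/243)*119 + (½)*(-296)*(63 - 1*(-296))) = 1/(238/243 + (½)*(-296)*(63 + 296)) = 1/(238/243 + (½)*(-296)*359) = 1/(238/243 - 53132) = 1/(-12910838/243) = -243/12910838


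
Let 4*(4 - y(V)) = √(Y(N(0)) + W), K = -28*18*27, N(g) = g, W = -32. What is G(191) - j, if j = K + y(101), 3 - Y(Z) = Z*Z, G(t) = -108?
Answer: 13496 + I*√29/4 ≈ 13496.0 + 1.3463*I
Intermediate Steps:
K = -13608 (K = -504*27 = -13608)
Y(Z) = 3 - Z² (Y(Z) = 3 - Z*Z = 3 - Z²)
y(V) = 4 - I*√29/4 (y(V) = 4 - √((3 - 1*0²) - 32)/4 = 4 - √((3 - 1*0) - 32)/4 = 4 - √((3 + 0) - 32)/4 = 4 - √(3 - 32)/4 = 4 - I*√29/4)
j = -13604 - I*√29/4 (j = -13608 + (4 - I*√29/4) = -13604 - I*√29/4 ≈ -13604.0 - 1.3463*I)
G(191) - j = -108 - (-13604 - I*√29/4) = -108 + (13604 + I*√29/4) = 13496 + I*√29/4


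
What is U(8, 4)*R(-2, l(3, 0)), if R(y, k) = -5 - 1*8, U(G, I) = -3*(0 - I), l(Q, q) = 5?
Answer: -156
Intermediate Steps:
U(G, I) = 3*I (U(G, I) = -(-3)*I = 3*I)
R(y, k) = -13 (R(y, k) = -5 - 8 = -13)
U(8, 4)*R(-2, l(3, 0)) = (3*4)*(-13) = 12*(-13) = -156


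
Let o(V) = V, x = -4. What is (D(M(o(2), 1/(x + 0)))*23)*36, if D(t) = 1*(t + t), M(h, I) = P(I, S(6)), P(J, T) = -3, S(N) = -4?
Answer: -4968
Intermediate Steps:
M(h, I) = -3
D(t) = 2*t (D(t) = 1*(2*t) = 2*t)
(D(M(o(2), 1/(x + 0)))*23)*36 = ((2*(-3))*23)*36 = -6*23*36 = -138*36 = -4968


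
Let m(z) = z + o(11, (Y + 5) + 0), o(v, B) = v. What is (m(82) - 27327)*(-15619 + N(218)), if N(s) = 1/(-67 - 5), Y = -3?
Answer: 1701472897/4 ≈ 4.2537e+8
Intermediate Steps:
N(s) = -1/72 (N(s) = 1/(-72) = -1/72)
m(z) = 11 + z (m(z) = z + 11 = 11 + z)
(m(82) - 27327)*(-15619 + N(218)) = ((11 + 82) - 27327)*(-15619 - 1/72) = (93 - 27327)*(-1124569/72) = -27234*(-1124569/72) = 1701472897/4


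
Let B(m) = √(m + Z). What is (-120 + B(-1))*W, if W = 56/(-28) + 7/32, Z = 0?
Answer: 855/4 - 57*I/32 ≈ 213.75 - 1.7813*I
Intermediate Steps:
W = -57/32 (W = 56*(-1/28) + 7*(1/32) = -2 + 7/32 = -57/32 ≈ -1.7813)
B(m) = √m (B(m) = √(m + 0) = √m)
(-120 + B(-1))*W = (-120 + √(-1))*(-57/32) = (-120 + I)*(-57/32) = 855/4 - 57*I/32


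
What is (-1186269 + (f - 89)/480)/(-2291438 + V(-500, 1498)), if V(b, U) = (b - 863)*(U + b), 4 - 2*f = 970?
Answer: 142352423/438205440 ≈ 0.32485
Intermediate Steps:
f = -483 (f = 2 - 1/2*970 = 2 - 485 = -483)
V(b, U) = (-863 + b)*(U + b)
(-1186269 + (f - 89)/480)/(-2291438 + V(-500, 1498)) = (-1186269 + (-483 - 89)/480)/(-2291438 + ((-500)**2 - 863*1498 - 863*(-500) + 1498*(-500))) = (-1186269 + (1/480)*(-572))/(-2291438 + (250000 - 1292774 + 431500 - 749000)) = (-1186269 - 143/120)/(-2291438 - 1360274) = -142352423/120/(-3651712) = -142352423/120*(-1/3651712) = 142352423/438205440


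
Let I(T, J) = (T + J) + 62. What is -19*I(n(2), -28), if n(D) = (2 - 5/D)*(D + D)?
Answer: -608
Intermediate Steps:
n(D) = 2*D*(2 - 5/D) (n(D) = (2 - 5/D)*(2*D) = 2*D*(2 - 5/D))
I(T, J) = 62 + J + T (I(T, J) = (J + T) + 62 = 62 + J + T)
-19*I(n(2), -28) = -19*(62 - 28 + (-10 + 4*2)) = -19*(62 - 28 + (-10 + 8)) = -19*(62 - 28 - 2) = -19*32 = -608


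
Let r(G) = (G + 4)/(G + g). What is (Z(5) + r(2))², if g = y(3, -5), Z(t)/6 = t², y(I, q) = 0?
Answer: 23409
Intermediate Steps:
Z(t) = 6*t²
g = 0
r(G) = (4 + G)/G (r(G) = (G + 4)/(G + 0) = (4 + G)/G)
(Z(5) + r(2))² = (6*5² + (4 + 2)/2)² = (6*25 + (½)*6)² = (150 + 3)² = 153² = 23409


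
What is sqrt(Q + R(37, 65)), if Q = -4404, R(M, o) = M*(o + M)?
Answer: 3*I*sqrt(70) ≈ 25.1*I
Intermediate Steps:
R(M, o) = M*(M + o)
sqrt(Q + R(37, 65)) = sqrt(-4404 + 37*(37 + 65)) = sqrt(-4404 + 37*102) = sqrt(-4404 + 3774) = sqrt(-630) = 3*I*sqrt(70)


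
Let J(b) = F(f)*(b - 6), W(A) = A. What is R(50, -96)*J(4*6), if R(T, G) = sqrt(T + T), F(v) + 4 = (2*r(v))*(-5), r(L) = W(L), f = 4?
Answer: -7920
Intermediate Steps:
r(L) = L
F(v) = -4 - 10*v (F(v) = -4 + (2*v)*(-5) = -4 - 10*v)
R(T, G) = sqrt(2)*sqrt(T) (R(T, G) = sqrt(2*T) = sqrt(2)*sqrt(T))
J(b) = 264 - 44*b (J(b) = (-4 - 10*4)*(b - 6) = (-4 - 40)*(-6 + b) = -44*(-6 + b) = 264 - 44*b)
R(50, -96)*J(4*6) = (sqrt(2)*sqrt(50))*(264 - 176*6) = (sqrt(2)*(5*sqrt(2)))*(264 - 44*24) = 10*(264 - 1056) = 10*(-792) = -7920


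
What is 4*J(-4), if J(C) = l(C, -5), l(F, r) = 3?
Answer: 12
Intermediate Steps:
J(C) = 3
4*J(-4) = 4*3 = 12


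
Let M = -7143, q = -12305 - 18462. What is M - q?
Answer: 23624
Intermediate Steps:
q = -30767
M - q = -7143 - 1*(-30767) = -7143 + 30767 = 23624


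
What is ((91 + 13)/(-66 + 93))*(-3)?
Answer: -104/9 ≈ -11.556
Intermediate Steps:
((91 + 13)/(-66 + 93))*(-3) = (104/27)*(-3) = -104/9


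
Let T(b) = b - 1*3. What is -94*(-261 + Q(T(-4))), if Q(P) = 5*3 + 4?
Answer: 22748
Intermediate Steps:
T(b) = -3 + b (T(b) = b - 3 = -3 + b)
Q(P) = 19 (Q(P) = 15 + 4 = 19)
-94*(-261 + Q(T(-4))) = -94*(-261 + 19) = -94*(-242) = 22748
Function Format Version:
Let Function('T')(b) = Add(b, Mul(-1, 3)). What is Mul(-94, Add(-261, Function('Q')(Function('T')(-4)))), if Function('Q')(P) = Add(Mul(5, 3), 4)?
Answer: 22748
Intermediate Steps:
Function('T')(b) = Add(-3, b) (Function('T')(b) = Add(b, -3) = Add(-3, b))
Function('Q')(P) = 19 (Function('Q')(P) = Add(15, 4) = 19)
Mul(-94, Add(-261, Function('Q')(Function('T')(-4)))) = Mul(-94, Add(-261, 19)) = Mul(-94, -242) = 22748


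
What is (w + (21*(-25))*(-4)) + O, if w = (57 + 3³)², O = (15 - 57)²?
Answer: 10920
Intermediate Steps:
O = 1764 (O = (-42)² = 1764)
w = 7056 (w = (57 + 27)² = 84² = 7056)
(w + (21*(-25))*(-4)) + O = (7056 + (21*(-25))*(-4)) + 1764 = (7056 - 525*(-4)) + 1764 = (7056 + 2100) + 1764 = 9156 + 1764 = 10920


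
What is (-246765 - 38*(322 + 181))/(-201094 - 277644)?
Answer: 265879/478738 ≈ 0.55538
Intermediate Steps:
(-246765 - 38*(322 + 181))/(-201094 - 277644) = (-246765 - 38*503)/(-478738) = (-246765 - 19114)*(-1/478738) = -265879*(-1/478738) = 265879/478738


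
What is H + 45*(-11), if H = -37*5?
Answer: -680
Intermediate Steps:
H = -185
H + 45*(-11) = -185 + 45*(-11) = -185 - 495 = -680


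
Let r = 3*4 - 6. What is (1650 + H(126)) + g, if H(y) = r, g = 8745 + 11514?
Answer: 21915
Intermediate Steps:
g = 20259
r = 6 (r = 12 - 6 = 6)
H(y) = 6
(1650 + H(126)) + g = (1650 + 6) + 20259 = 1656 + 20259 = 21915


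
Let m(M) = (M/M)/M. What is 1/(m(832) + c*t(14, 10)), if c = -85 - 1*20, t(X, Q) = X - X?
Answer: 832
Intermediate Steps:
m(M) = 1/M
t(X, Q) = 0
c = -105 (c = -85 - 20 = -105)
1/(m(832) + c*t(14, 10)) = 1/(1/832 - 105*0) = 1/(1/832 + 0) = 1/(1/832) = 832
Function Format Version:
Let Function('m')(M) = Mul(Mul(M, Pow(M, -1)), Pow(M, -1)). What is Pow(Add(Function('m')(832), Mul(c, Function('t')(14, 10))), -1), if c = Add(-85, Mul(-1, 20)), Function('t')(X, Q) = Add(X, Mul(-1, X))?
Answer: 832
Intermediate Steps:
Function('m')(M) = Pow(M, -1) (Function('m')(M) = Mul(1, Pow(M, -1)) = Pow(M, -1))
Function('t')(X, Q) = 0
c = -105 (c = Add(-85, -20) = -105)
Pow(Add(Function('m')(832), Mul(c, Function('t')(14, 10))), -1) = Pow(Add(Pow(832, -1), Mul(-105, 0)), -1) = Pow(Add(Rational(1, 832), 0), -1) = Pow(Rational(1, 832), -1) = 832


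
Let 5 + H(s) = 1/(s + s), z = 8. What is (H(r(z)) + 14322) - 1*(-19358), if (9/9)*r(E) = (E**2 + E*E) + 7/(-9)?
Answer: 77115759/2290 ≈ 33675.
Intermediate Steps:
r(E) = -7/9 + 2*E**2 (r(E) = (E**2 + E*E) + 7/(-9) = (E**2 + E**2) + 7*(-1/9) = 2*E**2 - 7/9 = -7/9 + 2*E**2)
H(s) = -5 + 1/(2*s) (H(s) = -5 + 1/(s + s) = -5 + 1/(2*s))
(H(r(z)) + 14322) - 1*(-19358) = ((-5 + 1/(2*(-7/9 + 2*8**2))) + 14322) - 1*(-19358) = ((-5 + 1/(2*(-7/9 + 2*64))) + 14322) + 19358 = ((-5 + 1/(2*(-7/9 + 128))) + 14322) + 19358 = ((-5 + 1/(2*(1145/9))) + 14322) + 19358 = ((-5 + (1/2)*(9/1145)) + 14322) + 19358 = ((-5 + 9/2290) + 14322) + 19358 = (-11441/2290 + 14322) + 19358 = 32785939/2290 + 19358 = 77115759/2290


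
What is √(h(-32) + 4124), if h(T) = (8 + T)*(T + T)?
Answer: 2*√1415 ≈ 75.233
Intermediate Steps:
h(T) = 2*T*(8 + T) (h(T) = (8 + T)*(2*T) = 2*T*(8 + T))
√(h(-32) + 4124) = √(2*(-32)*(8 - 32) + 4124) = √(2*(-32)*(-24) + 4124) = √(1536 + 4124) = √5660 = 2*√1415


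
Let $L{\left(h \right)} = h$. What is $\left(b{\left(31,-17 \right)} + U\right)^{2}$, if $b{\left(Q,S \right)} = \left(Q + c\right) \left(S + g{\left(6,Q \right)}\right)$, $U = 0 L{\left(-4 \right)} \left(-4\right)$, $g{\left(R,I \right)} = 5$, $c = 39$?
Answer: $705600$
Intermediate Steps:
$U = 0$ ($U = 0 \left(-4\right) \left(-4\right) = 0 \left(-4\right) = 0$)
$b{\left(Q,S \right)} = \left(5 + S\right) \left(39 + Q\right)$ ($b{\left(Q,S \right)} = \left(Q + 39\right) \left(S + 5\right) = \left(39 + Q\right) \left(5 + S\right) = \left(5 + S\right) \left(39 + Q\right)$)
$\left(b{\left(31,-17 \right)} + U\right)^{2} = \left(\left(195 + 5 \cdot 31 + 39 \left(-17\right) + 31 \left(-17\right)\right) + 0\right)^{2} = \left(\left(195 + 155 - 663 - 527\right) + 0\right)^{2} = \left(-840 + 0\right)^{2} = \left(-840\right)^{2} = 705600$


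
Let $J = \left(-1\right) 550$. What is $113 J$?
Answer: $-62150$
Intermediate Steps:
$J = -550$
$113 J = 113 \left(-550\right) = -62150$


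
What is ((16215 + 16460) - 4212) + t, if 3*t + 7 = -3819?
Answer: 81563/3 ≈ 27188.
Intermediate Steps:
t = -3826/3 (t = -7/3 + (1/3)*(-3819) = -7/3 - 1273 = -3826/3 ≈ -1275.3)
((16215 + 16460) - 4212) + t = ((16215 + 16460) - 4212) - 3826/3 = (32675 - 4212) - 3826/3 = 28463 - 3826/3 = 81563/3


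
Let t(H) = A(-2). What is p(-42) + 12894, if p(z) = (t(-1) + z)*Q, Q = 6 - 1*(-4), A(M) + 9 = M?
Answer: 12364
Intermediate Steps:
A(M) = -9 + M
Q = 10 (Q = 6 + 4 = 10)
t(H) = -11 (t(H) = -9 - 2 = -11)
p(z) = -110 + 10*z (p(z) = (-11 + z)*10 = -110 + 10*z)
p(-42) + 12894 = (-110 + 10*(-42)) + 12894 = (-110 - 420) + 12894 = -530 + 12894 = 12364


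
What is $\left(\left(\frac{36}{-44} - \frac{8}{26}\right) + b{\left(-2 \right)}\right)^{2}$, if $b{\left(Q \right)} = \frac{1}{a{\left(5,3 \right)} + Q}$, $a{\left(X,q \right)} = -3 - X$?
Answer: $\frac{3073009}{2044900} \approx 1.5028$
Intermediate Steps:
$b{\left(Q \right)} = \frac{1}{-8 + Q}$ ($b{\left(Q \right)} = \frac{1}{\left(-3 - 5\right) + Q} = \frac{1}{-8 + Q}$)
$\left(\left(\frac{36}{-44} - \frac{8}{26}\right) + b{\left(-2 \right)}\right)^{2} = \left(\left(\frac{36}{-44} - \frac{8}{26}\right) + \frac{1}{-8 - 2}\right)^{2} = \left(\left(36 \left(- \frac{1}{44}\right) - \frac{4}{13}\right) + \frac{1}{-10}\right)^{2} = \left(\left(- \frac{9}{11} - \frac{4}{13}\right) - \frac{1}{10}\right)^{2} = \left(- \frac{161}{143} - \frac{1}{10}\right)^{2} = \left(- \frac{1753}{1430}\right)^{2} = \frac{3073009}{2044900}$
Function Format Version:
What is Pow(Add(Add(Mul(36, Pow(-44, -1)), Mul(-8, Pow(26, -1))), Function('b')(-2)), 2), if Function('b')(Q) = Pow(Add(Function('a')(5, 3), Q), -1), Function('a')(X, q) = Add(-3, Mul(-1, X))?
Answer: Rational(3073009, 2044900) ≈ 1.5028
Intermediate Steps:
Function('b')(Q) = Pow(Add(-8, Q), -1) (Function('b')(Q) = Pow(Add(Add(-3, Mul(-1, 5)), Q), -1) = Pow(Add(Add(-3, -5), Q), -1) = Pow(Add(-8, Q), -1))
Pow(Add(Add(Mul(36, Pow(-44, -1)), Mul(-8, Pow(26, -1))), Function('b')(-2)), 2) = Pow(Add(Add(Mul(36, Pow(-44, -1)), Mul(-8, Pow(26, -1))), Pow(Add(-8, -2), -1)), 2) = Pow(Add(Add(Mul(36, Rational(-1, 44)), Mul(-8, Rational(1, 26))), Pow(-10, -1)), 2) = Pow(Add(Add(Rational(-9, 11), Rational(-4, 13)), Rational(-1, 10)), 2) = Pow(Add(Rational(-161, 143), Rational(-1, 10)), 2) = Pow(Rational(-1753, 1430), 2) = Rational(3073009, 2044900)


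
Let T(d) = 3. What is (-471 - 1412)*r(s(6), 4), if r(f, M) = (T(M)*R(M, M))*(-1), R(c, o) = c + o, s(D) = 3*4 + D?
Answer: 45192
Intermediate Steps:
s(D) = 12 + D
r(f, M) = -6*M (r(f, M) = (3*(M + M))*(-1) = (3*(2*M))*(-1) = (6*M)*(-1) = -6*M)
(-471 - 1412)*r(s(6), 4) = (-471 - 1412)*(-6*4) = -1883*(-24) = 45192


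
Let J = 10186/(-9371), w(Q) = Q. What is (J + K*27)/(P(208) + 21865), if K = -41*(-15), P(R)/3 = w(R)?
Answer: 155595269/210744419 ≈ 0.73831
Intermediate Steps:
P(R) = 3*R
K = 615
J = -10186/9371 (J = 10186*(-1/9371) = -10186/9371 ≈ -1.0870)
(J + K*27)/(P(208) + 21865) = (-10186/9371 + 615*27)/(3*208 + 21865) = (-10186/9371 + 16605)/(624 + 21865) = (155595269/9371)/22489 = (155595269/9371)*(1/22489) = 155595269/210744419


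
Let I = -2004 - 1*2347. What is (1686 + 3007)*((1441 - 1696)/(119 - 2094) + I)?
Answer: -8065361642/395 ≈ -2.0419e+7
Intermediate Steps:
I = -4351 (I = -2004 - 2347 = -4351)
(1686 + 3007)*((1441 - 1696)/(119 - 2094) + I) = (1686 + 3007)*((1441 - 1696)/(119 - 2094) - 4351) = 4693*(-255/(-1975) - 4351) = 4693*(-255*(-1/1975) - 4351) = 4693*(51/395 - 4351) = 4693*(-1718594/395) = -8065361642/395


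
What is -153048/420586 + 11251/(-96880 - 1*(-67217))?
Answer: -4635937955/6237921259 ≈ -0.74319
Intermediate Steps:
-153048/420586 + 11251/(-96880 - 1*(-67217)) = -153048*1/420586 + 11251/(-96880 + 67217) = -76524/210293 + 11251/(-29663) = -76524/210293 + 11251*(-1/29663) = -76524/210293 - 11251/29663 = -4635937955/6237921259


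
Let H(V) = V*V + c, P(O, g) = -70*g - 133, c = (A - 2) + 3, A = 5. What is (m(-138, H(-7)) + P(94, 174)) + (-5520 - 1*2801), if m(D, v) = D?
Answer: -20772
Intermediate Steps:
c = 6 (c = (5 - 2) + 3 = 3 + 3 = 6)
P(O, g) = -133 - 70*g
H(V) = 6 + V² (H(V) = V*V + 6 = V² + 6 = 6 + V²)
(m(-138, H(-7)) + P(94, 174)) + (-5520 - 1*2801) = (-138 + (-133 - 70*174)) + (-5520 - 1*2801) = (-138 + (-133 - 12180)) + (-5520 - 2801) = (-138 - 12313) - 8321 = -12451 - 8321 = -20772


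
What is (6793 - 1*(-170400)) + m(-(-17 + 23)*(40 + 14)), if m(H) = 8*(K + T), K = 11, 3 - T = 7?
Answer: 177249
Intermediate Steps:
T = -4 (T = 3 - 1*7 = 3 - 7 = -4)
m(H) = 56 (m(H) = 8*(11 - 4) = 8*7 = 56)
(6793 - 1*(-170400)) + m(-(-17 + 23)*(40 + 14)) = (6793 - 1*(-170400)) + 56 = (6793 + 170400) + 56 = 177193 + 56 = 177249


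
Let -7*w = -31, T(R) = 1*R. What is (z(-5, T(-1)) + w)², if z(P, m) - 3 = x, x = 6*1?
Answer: 8836/49 ≈ 180.33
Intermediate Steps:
x = 6
T(R) = R
w = 31/7 (w = -⅐*(-31) = 31/7 ≈ 4.4286)
z(P, m) = 9 (z(P, m) = 3 + 6 = 9)
(z(-5, T(-1)) + w)² = (9 + 31/7)² = (94/7)² = 8836/49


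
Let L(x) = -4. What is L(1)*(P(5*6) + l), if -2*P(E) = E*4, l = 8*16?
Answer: -272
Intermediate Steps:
l = 128
P(E) = -2*E (P(E) = -E*4/2 = -2*E)
L(1)*(P(5*6) + l) = -4*(-10*6 + 128) = -4*(-2*30 + 128) = -4*(-60 + 128) = -4*68 = -272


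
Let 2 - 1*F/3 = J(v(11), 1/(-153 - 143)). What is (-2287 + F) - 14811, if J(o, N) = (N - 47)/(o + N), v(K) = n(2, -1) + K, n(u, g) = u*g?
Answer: -45474257/2663 ≈ -17076.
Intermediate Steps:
n(u, g) = g*u
v(K) = -2 + K (v(K) = -1*2 + K = -2 + K)
J(o, N) = (-47 + N)/(N + o)
F = 57717/2663 (F = 6 - 3*(-47 + 1/(-153 - 143))/(1/(-153 - 143) + (-2 + 11)) = 6 - 3*(-47 + 1/(-296))/(1/(-296) + 9) = 6 - 3*(-47 - 1/296)/(-1/296 + 9) = 6 - 3*(-13913)/(2663/296*296) = 6 - 888*(-13913)/(2663*296) = 6 - 3*(-13913/2663) = 6 + 41739/2663 = 57717/2663 ≈ 21.674)
(-2287 + F) - 14811 = (-2287 + 57717/2663) - 14811 = -6032564/2663 - 14811 = -45474257/2663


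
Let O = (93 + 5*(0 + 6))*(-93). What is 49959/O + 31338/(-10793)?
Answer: -99742541/13717903 ≈ -7.2710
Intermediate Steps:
O = -11439 (O = (93 + 5*6)*(-93) = (93 + 30)*(-93) = 123*(-93) = -11439)
49959/O + 31338/(-10793) = 49959/(-11439) + 31338/(-10793) = 49959*(-1/11439) + 31338*(-1/10793) = -5551/1271 - 31338/10793 = -99742541/13717903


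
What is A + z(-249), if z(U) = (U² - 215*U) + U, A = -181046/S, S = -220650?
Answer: 12719128798/110325 ≈ 1.1529e+5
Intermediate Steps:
A = 90523/110325 (A = -181046/(-220650) = -181046*(-1/220650) = 90523/110325 ≈ 0.82051)
z(U) = U² - 214*U
A + z(-249) = 90523/110325 - 249*(-214 - 249) = 90523/110325 - 249*(-463) = 90523/110325 + 115287 = 12719128798/110325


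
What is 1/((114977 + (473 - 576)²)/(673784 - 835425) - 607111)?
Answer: -161641/98134154737 ≈ -1.6471e-6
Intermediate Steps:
1/((114977 + (473 - 576)²)/(673784 - 835425) - 607111) = 1/((114977 + (-103)²)/(-161641) - 607111) = 1/((114977 + 10609)*(-1/161641) - 607111) = 1/(125586*(-1/161641) - 607111) = 1/(-125586/161641 - 607111) = 1/(-98134154737/161641) = -161641/98134154737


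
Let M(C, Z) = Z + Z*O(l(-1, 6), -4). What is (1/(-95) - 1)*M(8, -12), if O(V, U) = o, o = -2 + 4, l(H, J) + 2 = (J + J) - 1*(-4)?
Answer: 3456/95 ≈ 36.379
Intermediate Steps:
l(H, J) = 2 + 2*J (l(H, J) = -2 + ((J + J) - 1*(-4)) = -2 + (2*J + 4) = -2 + (4 + 2*J) = 2 + 2*J)
o = 2
O(V, U) = 2
M(C, Z) = 3*Z (M(C, Z) = Z + Z*2 = Z + 2*Z = 3*Z)
(1/(-95) - 1)*M(8, -12) = (1/(-95) - 1)*(3*(-12)) = (-1/95 - 1)*(-36) = -96/95*(-36) = 3456/95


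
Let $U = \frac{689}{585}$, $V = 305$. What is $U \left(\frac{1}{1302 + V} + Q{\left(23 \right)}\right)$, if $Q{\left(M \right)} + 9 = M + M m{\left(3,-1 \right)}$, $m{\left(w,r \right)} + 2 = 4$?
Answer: $\frac{5110313}{72315} \approx 70.667$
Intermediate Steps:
$m{\left(w,r \right)} = 2$ ($m{\left(w,r \right)} = -2 + 4 = 2$)
$Q{\left(M \right)} = -9 + 3 M$ ($Q{\left(M \right)} = -9 + \left(M + M 2\right) = -9 + \left(M + 2 M\right) = -9 + 3 M$)
$U = \frac{53}{45}$ ($U = 689 \cdot \frac{1}{585} = \frac{53}{45} \approx 1.1778$)
$U \left(\frac{1}{1302 + V} + Q{\left(23 \right)}\right) = \frac{53 \left(\frac{1}{1302 + 305} + \left(-9 + 3 \cdot 23\right)\right)}{45} = \frac{53 \left(\frac{1}{1607} + \left(-9 + 69\right)\right)}{45} = \frac{53 \left(\frac{1}{1607} + 60\right)}{45} = \frac{53}{45} \cdot \frac{96421}{1607} = \frac{5110313}{72315}$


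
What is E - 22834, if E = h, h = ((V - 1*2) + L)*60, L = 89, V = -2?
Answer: -17734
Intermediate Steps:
h = 5100 (h = ((-2 - 1*2) + 89)*60 = ((-2 - 2) + 89)*60 = (-4 + 89)*60 = 85*60 = 5100)
E = 5100
E - 22834 = 5100 - 22834 = -17734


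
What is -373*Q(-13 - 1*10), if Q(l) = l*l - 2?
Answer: -196571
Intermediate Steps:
Q(l) = -2 + l**2 (Q(l) = l**2 - 2 = -2 + l**2)
-373*Q(-13 - 1*10) = -373*(-2 + (-13 - 1*10)**2) = -373*(-2 + (-13 - 10)**2) = -373*(-2 + (-23)**2) = -373*(-2 + 529) = -373*527 = -196571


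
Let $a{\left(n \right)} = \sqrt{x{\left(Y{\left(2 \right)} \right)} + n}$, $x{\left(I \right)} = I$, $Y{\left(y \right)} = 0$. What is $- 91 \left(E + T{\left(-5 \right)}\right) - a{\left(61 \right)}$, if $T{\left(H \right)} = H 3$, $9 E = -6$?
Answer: $\frac{4277}{3} - \sqrt{61} \approx 1417.9$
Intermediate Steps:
$E = - \frac{2}{3}$ ($E = \frac{1}{9} \left(-6\right) = - \frac{2}{3} \approx -0.66667$)
$T{\left(H \right)} = 3 H$
$a{\left(n \right)} = \sqrt{n}$ ($a{\left(n \right)} = \sqrt{0 + n} = \sqrt{n}$)
$- 91 \left(E + T{\left(-5 \right)}\right) - a{\left(61 \right)} = - 91 \left(- \frac{2}{3} + 3 \left(-5\right)\right) - \sqrt{61} = - 91 \left(- \frac{2}{3} - 15\right) - \sqrt{61} = \left(-91\right) \left(- \frac{47}{3}\right) - \sqrt{61} = \frac{4277}{3} - \sqrt{61}$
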